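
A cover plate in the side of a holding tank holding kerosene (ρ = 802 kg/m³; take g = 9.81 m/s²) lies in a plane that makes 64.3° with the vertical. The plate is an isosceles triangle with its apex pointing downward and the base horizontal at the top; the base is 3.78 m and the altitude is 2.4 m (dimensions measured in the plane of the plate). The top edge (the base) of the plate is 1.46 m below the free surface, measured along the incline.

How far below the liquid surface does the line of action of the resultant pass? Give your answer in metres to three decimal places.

h_p = 1.041 m

γ = ρg = 802 × 9.81 / 1000 = 7.86762 kN/m³.
The plate makes 64.3° with the vertical, i.e. θ = 90° − 64.3° = 25.7° to the horizontal. Measuring y along the incline from the free-surface line, vertical depth h = y·sinθ with sinθ = 0.433659.
With the apex down, the centroid sits h/3 = 2.4/3 = 0.8 m below the base (the top edge), so y_c = 1.46 + 0.8 = 2.26 m and h_c = 2.26 × 0.433659 = 0.980069 m.
A = ½ × 3.78 × 2.4 = 4.536 m².
Resultant F = γ·h_c·A = 7.86762 × 0.980069 × 4.536 = 34.9762 kN.
I_c = b·h³/36 = 3.78 × 2.4³/36 = 1.45152 m⁴.
Centre of pressure: y_p = y_c + I_c/(y_c·A) = 2.26 + 1.45152/(2.26 × 4.536) = 2.26 + 0.141593 = 2.40159 m along the plane.
Vertically, h_p = y_p·sinθ = 2.40159 × 0.433659 = 1.04147 m.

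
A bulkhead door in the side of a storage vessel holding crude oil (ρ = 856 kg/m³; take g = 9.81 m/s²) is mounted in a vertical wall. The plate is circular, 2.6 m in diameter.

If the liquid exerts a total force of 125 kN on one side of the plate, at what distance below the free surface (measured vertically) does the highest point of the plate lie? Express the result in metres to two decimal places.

d_top ≈ 1.50 m

γ = ρg = 856 × 9.81 / 1000 = 8.39736 kN/m³.
A = π(1.3)² = 5.30929 m².
From F = γ·h_c·A, the centroid depth is h_c = 125/(8.39736 × 5.30929) = 2.8037 m.
The centroid is at the centre, 1.3 m below the top of the plate, so the highest point sits at h_top = 2.8037 − 1.3 = 1.5037 m below the surface.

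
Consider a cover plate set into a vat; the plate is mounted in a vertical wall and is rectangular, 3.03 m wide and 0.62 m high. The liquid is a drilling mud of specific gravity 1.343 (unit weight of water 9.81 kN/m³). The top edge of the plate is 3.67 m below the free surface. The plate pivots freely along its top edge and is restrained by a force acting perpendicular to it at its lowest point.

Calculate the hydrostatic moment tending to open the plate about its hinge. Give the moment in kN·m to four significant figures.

γ = 1.343 × 9.81 = 13.17483 kN/m³.
The centroid lies 0.62/2 = 0.31 m below the top edge, so the centroid depth is h_c = 3.67 + 0.31 = 3.98 m.
A = 3.03 × 0.62 = 1.8786 m².
Resultant F = γ·h_c·A = 13.17483 × 3.98 × 1.8786 = 98.5059 kN.
I_c = b·h³/12 = 3.03 × 0.62³/12 = 0.0601778 m⁴.
Centre of pressure: y_p = y_c + I_c/(y_c·A) = 3.98 + 0.0601778/(3.98 × 1.8786) = 3.98 + 0.00804857 = 3.98805 m along the plane.
The resultant acts 0.31 + 0.00804857 = 0.318049 m (along the plate) below the hinge at the top edge, so the moment about the hinge is M = F × 0.318049 = 98.5059 × 0.318049 = 31.3297 kN·m.

M ≈ 31.33 kN·m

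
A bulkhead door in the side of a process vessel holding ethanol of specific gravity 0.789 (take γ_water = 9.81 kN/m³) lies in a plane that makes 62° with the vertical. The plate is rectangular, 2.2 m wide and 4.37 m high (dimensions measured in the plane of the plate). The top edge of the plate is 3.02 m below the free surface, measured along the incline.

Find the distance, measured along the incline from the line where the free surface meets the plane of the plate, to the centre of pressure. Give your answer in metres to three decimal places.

y_p = 5.511 m

γ = 0.789 × 9.81 = 7.74009 kN/m³.
The plate makes 62° with the vertical, i.e. θ = 90° − 62° = 28° to the horizontal. Measuring y along the incline from the free-surface line, vertical depth h = y·sinθ with sinθ = 0.469472.
The centroid lies 4.37/2 = 2.185 m below the top edge, so y_c = 3.02 + 2.185 = 5.205 m and h_c = 5.205 × 0.469472 = 2.4436 m.
A = 2.2 × 4.37 = 9.614 m².
Resultant F = γ·h_c·A = 7.74009 × 2.4436 × 9.614 = 181.836 kN.
I_c = b·h³/12 = 2.2 × 4.37³/12 = 15.2998 m⁴.
Centre of pressure: y_p = y_c + I_c/(y_c·A) = 5.205 + 15.2998/(5.205 × 9.614) = 5.205 + 0.305746 = 5.51075 m along the plane.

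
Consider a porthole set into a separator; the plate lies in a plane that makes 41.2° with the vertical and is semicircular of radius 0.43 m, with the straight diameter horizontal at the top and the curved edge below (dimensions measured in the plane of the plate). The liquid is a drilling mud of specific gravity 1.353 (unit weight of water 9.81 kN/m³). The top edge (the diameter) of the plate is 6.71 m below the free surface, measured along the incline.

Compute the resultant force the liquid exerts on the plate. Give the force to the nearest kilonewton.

F ≈ 20 kN

γ = 1.353 × 9.81 = 13.27293 kN/m³.
The plate makes 41.2° with the vertical, i.e. θ = 90° − 41.2° = 48.8° to the horizontal. Measuring y along the incline from the free-surface line, vertical depth h = y·sinθ with sinθ = 0.752415.
The centroid of a semicircle lies 4r/(3π) = 0.182498 m from the diameter, here below the top edge, so y_c = 6.71 + 0.182498 = 6.8925 m and h_c = 6.8925 × 0.752415 = 5.18602 m.
A = πr²/2 = π × 0.43²/2 = 0.29044 m².
Resultant F = γ·h_c·A = 13.27293 × 5.18602 × 0.29044 = 19.9921 kN.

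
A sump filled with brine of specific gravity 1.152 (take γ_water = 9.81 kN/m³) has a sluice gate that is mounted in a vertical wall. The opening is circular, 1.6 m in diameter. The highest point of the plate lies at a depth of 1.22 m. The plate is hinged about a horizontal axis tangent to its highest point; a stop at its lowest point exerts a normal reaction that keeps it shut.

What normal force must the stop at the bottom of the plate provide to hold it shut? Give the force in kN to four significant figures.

P ≈ 25.22 kN

γ = 1.152 × 9.81 = 11.30112 kN/m³.
The centroid is at the centre, 0.8 m below the top of the plate, so the centroid depth is h_c = 1.22 + 0.8 = 2.02 m.
A = π(0.8)² = 2.01062 m².
Resultant F = γ·h_c·A = 11.30112 × 2.02 × 2.01062 = 45.899 kN.
I_c = πr⁴/4 = π × 0.8⁴/4 = 0.321699 m⁴.
Centre of pressure: y_p = y_c + I_c/(y_c·A) = 2.02 + 0.321699/(2.02 × 2.01062) = 2.02 + 0.0792079 = 2.09921 m along the plane.
The resultant acts 0.8 + 0.0792079 = 0.879208 m (along the plate) below the hinge at the top edge, so the moment about the hinge is M = F × 0.879208 = 45.899 × 0.879208 = 40.3548 kN·m.
A normal force at the bottom, 1.6 m from the hinge, must supply this moment: P = 40.3548/1.6 = 25.2217 kN.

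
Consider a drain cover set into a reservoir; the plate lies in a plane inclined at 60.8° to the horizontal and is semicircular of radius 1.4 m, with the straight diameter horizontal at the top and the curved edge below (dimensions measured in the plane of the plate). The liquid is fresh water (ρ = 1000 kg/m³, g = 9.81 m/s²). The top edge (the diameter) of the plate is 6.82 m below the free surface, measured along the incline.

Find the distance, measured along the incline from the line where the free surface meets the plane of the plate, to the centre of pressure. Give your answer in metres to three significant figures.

γ = ρg = 1000 × 9.81 = 9810 N/m³ = 9.81 kN/m³.
Let θ = 60.8° be the plate's angle to the horizontal; measure y along the incline from where the plane meets the free surface. Vertical depth h = y·sinθ with sinθ = 0.872922.
The centroid of a semicircle lies 4r/(3π) = 0.594178 m from the diameter, here below the top edge, so y_c = 6.82 + 0.594178 = 7.41418 m and h_c = 7.41418 × 0.872922 = 6.472 m.
A = πr²/2 = π × 1.4²/2 = 3.07876 m².
Resultant F = γ·h_c·A = 9.81 × 6.472 × 3.07876 = 195.471 kN.
I_c = (π/8 − 8/(9π))·r⁴ = 0.109757 × 1.4⁴ = 0.421642 m⁴.
Centre of pressure: y_p = y_c + I_c/(y_c·A) = 7.41418 + 0.421642/(7.41418 × 3.07876) = 7.41418 + 0.0184716 = 7.43265 m along the plane.

y_p = 7.43 m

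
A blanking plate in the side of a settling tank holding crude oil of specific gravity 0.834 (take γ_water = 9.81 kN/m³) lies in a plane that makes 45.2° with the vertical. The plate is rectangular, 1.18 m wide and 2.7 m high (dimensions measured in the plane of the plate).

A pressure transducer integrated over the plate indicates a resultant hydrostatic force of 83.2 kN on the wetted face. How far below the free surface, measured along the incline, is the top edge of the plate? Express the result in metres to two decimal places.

y_top ≈ 3.18 m

γ = 0.834 × 9.81 = 8.18154 kN/m³.
A = 1.18 × 2.7 = 3.186 m².
From F = γ·h_c·A, the centroid depth is h_c = 83.2/(8.18154 × 3.186) = 3.19185 m.
The plate makes 45.2° with the vertical, i.e. θ = 90° − 45.2° = 44.8° to the horizontal. Measuring y along the incline from the free-surface line, vertical depth h = y·sinθ with sinθ = 0.704634.
Along the incline, y_c = h_c/sinθ = 3.19185/0.704634 = 4.5298 m.
The centroid lies 2.7/2 = 1.35 m below the top edge, so the top edge sits at y_top = 4.5298 − 1.35 = 3.1798 m along the incline.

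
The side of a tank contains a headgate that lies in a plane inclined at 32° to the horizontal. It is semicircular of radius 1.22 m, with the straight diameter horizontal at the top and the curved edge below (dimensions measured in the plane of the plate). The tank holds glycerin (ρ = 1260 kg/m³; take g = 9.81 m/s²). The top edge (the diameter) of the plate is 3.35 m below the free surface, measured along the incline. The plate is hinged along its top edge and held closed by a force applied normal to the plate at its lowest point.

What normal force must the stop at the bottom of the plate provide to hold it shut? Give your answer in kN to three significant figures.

P ≈ 26.4 kN

γ = ρg = 1260 × 9.81 / 1000 = 12.3606 kN/m³.
Let θ = 32° be the plate's angle to the horizontal; measure y along the incline from where the plane meets the free surface. Vertical depth h = y·sinθ with sinθ = 0.529919.
The centroid of a semicircle lies 4r/(3π) = 0.517784 m from the diameter, here below the top edge, so y_c = 3.35 + 0.517784 = 3.86778 m and h_c = 3.86778 × 0.529919 = 2.04961 m.
A = πr²/2 = π × 1.22²/2 = 2.33797 m².
Resultant F = γ·h_c·A = 12.3606 × 2.04961 × 2.33797 = 59.2311 kN.
I_c = (π/8 − 8/(9π))·r⁴ = 0.109757 × 1.22⁴ = 0.243148 m⁴.
Centre of pressure: y_p = y_c + I_c/(y_c·A) = 3.86778 + 0.243148/(3.86778 × 2.33797) = 3.86778 + 0.0268887 = 3.89467 m along the plane.
The resultant acts 0.517784 + 0.0268887 = 0.544673 m (along the plate) below the hinge at the top edge, so the moment about the hinge is M = F × 0.544673 = 59.2311 × 0.544673 = 32.2616 kN·m.
A normal force at the bottom, 1.22 m from the hinge, must supply this moment: P = 32.2616/1.22 = 26.4439 kN.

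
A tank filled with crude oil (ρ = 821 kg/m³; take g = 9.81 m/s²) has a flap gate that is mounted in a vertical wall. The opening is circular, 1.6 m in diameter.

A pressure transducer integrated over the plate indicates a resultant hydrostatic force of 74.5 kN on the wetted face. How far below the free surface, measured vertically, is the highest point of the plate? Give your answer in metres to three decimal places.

γ = ρg = 821 × 9.81 / 1000 = 8.05401 kN/m³.
A = π(0.8)² = 2.01062 m².
From F = γ·h_c·A, the centroid depth is h_c = 74.5/(8.05401 × 2.01062) = 4.6006 m.
The centroid is at the centre, 0.8 m below the top of the plate, so the highest point sits at h_top = 4.6006 − 0.8 = 3.8006 m below the surface.

d_top ≈ 3.801 m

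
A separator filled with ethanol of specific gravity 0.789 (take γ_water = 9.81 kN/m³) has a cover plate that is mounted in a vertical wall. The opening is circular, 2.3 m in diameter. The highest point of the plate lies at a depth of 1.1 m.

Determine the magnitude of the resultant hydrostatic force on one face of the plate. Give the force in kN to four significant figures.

γ = 0.789 × 9.81 = 7.74009 kN/m³.
The centroid is at the centre, 1.15 m below the top of the plate, so the centroid depth is h_c = 1.1 + 1.15 = 2.25 m.
A = π(1.15)² = 4.15476 m².
Resultant F = γ·h_c·A = 7.74009 × 2.25 × 4.15476 = 72.356 kN.

F ≈ 72.36 kN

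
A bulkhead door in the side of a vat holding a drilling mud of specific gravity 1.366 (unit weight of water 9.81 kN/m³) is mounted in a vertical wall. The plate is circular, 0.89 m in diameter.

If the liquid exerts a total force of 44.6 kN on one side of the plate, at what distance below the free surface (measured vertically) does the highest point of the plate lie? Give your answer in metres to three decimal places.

γ = 1.366 × 9.81 = 13.40046 kN/m³.
A = π(0.445)² = 0.622114 m².
From F = γ·h_c·A, the centroid depth is h_c = 44.6/(13.40046 × 0.622114) = 5.34989 m.
The centroid is at the centre, 0.445 m below the top of the plate, so the highest point sits at h_top = 5.34989 − 0.445 = 4.90489 m below the surface.

d_top ≈ 4.905 m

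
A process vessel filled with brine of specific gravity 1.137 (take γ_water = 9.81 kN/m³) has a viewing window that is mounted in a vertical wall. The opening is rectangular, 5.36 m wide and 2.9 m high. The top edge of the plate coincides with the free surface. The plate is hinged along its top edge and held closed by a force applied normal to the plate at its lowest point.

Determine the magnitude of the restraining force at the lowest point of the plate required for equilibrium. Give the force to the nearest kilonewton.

P ≈ 168 kN

γ = 1.137 × 9.81 = 11.15397 kN/m³.
The centroid lies 2.9/2 = 1.45 m below the top edge, so the centroid depth is h_c = 1.45 m.
A = 5.36 × 2.9 = 15.544 m².
Resultant F = γ·h_c·A = 11.15397 × 1.45 × 15.544 = 251.397 kN.
I_c = b·h³/12 = 5.36 × 2.9³/12 = 10.8938 m⁴.
Centre of pressure: y_p = y_c + I_c/(y_c·A) = 1.45 + 10.8938/(1.45 × 15.544) = 1.45 + 0.483335 = 1.93334 m along the plane.
The resultant acts 1.45 + 0.483335 = 1.93334 m (along the plate) below the hinge at the top edge, so the moment about the hinge is M = F × 1.93334 = 251.397 × 1.93334 = 486.036 kN·m.
A normal force at the bottom, 2.9 m from the hinge, must supply this moment: P = 486.036/2.9 = 167.599 kN.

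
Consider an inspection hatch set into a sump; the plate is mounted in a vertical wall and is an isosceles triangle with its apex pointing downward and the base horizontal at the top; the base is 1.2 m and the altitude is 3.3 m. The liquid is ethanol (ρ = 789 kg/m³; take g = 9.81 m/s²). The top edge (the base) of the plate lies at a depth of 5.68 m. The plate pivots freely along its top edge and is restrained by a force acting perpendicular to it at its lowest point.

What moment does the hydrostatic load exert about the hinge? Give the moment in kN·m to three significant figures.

M ≈ 124 kN·m

γ = ρg = 789 × 9.81 / 1000 = 7.74009 kN/m³.
With the apex down, the centroid sits h/3 = 3.3/3 = 1.1 m below the base (the top edge), so the centroid depth is h_c = 5.68 + 1.1 = 6.78 m.
A = ½ × 1.2 × 3.3 = 1.98 m².
Resultant F = γ·h_c·A = 7.74009 × 6.78 × 1.98 = 103.906 kN.
I_c = b·h³/36 = 1.2 × 3.3³/36 = 1.1979 m⁴.
Centre of pressure: y_p = y_c + I_c/(y_c·A) = 6.78 + 1.1979/(6.78 × 1.98) = 6.78 + 0.089233 = 6.86923 m along the plane.
The resultant acts 1.1 + 0.089233 = 1.18923 m (along the plate) below the hinge at the top edge, so the moment about the hinge is M = F × 1.18923 = 103.906 × 1.18923 = 123.568 kN·m.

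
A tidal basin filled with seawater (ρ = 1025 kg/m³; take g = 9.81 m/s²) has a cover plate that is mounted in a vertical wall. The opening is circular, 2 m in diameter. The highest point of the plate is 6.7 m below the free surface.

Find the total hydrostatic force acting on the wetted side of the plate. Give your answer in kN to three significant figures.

γ = ρg = 1025 × 9.81 / 1000 = 10.05525 kN/m³.
The centroid is at the centre, 1 m below the top of the plate, so the centroid depth is h_c = 6.7 + 1 = 7.7 m.
A = π(1)² = 3.14159 m².
Resultant F = γ·h_c·A = 10.05525 × 7.7 × 3.14159 = 243.239 kN.

F ≈ 243 kN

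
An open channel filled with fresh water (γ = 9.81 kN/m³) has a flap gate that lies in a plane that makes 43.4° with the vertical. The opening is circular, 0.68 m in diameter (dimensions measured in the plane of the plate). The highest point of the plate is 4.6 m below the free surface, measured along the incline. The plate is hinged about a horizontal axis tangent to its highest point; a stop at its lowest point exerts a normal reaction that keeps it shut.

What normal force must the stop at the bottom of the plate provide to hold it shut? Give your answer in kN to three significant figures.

γ = 9.81 kN/m³.
The plate makes 43.4° with the vertical, i.e. θ = 90° − 43.4° = 46.6° to the horizontal. Measuring y along the incline from the free-surface line, vertical depth h = y·sinθ with sinθ = 0.726575.
The centroid is at the centre, 0.34 m below the top of the plate, so y_c = 4.6 + 0.34 = 4.94 m and h_c = 4.94 × 0.726575 = 3.58928 m.
A = π(0.34)² = 0.363168 m².
Resultant F = γ·h_c·A = 9.81 × 3.58928 × 0.363168 = 12.7874 kN.
I_c = πr⁴/4 = π × 0.34⁴/4 = 0.0104956 m⁴.
Centre of pressure: y_p = y_c + I_c/(y_c·A) = 4.94 + 0.0104956/(4.94 × 0.363168) = 4.94 + 0.00585023 = 4.94585 m along the plane.
The resultant acts 0.34 + 0.00585023 = 0.34585 m (along the plate) below the hinge at the top edge, so the moment about the hinge is M = F × 0.34585 = 12.7874 × 0.34585 = 4.42252 kN·m.
A normal force at the bottom, 0.68 m from the hinge, must supply this moment: P = 4.42252/0.68 = 6.50371 kN.

P ≈ 6.50 kN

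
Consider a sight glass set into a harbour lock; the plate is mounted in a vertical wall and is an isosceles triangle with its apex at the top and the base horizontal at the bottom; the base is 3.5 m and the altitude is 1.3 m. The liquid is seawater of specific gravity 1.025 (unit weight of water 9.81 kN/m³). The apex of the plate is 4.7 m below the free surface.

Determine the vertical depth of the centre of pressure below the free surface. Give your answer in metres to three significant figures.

h_p = 5.58 m

γ = 1.025 × 9.81 = 10.05525 kN/m³.
With the apex up, the centroid sits 2h/3 = 2 × 1.3/3 = 0.866667 m below the apex, so the centroid depth is h_c = 4.7 + 0.866667 = 5.56667 m.
A = ½ × 3.5 × 1.3 = 2.275 m².
Resultant F = γ·h_c·A = 10.05525 × 5.56667 × 2.275 = 127.341 kN.
I_c = b·h³/36 = 3.5 × 1.3³/36 = 0.213597 m⁴.
Centre of pressure: y_p = y_c + I_c/(y_c·A) = 5.56667 + 0.213597/(5.56667 × 2.275) = 5.56667 + 0.0168662 = 5.58354 m along the plane.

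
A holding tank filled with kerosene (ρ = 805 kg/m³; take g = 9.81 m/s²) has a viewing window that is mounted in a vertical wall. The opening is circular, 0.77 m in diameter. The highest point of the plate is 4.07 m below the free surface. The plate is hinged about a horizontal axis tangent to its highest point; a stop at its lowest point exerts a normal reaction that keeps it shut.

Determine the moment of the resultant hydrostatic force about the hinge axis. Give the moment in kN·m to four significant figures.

γ = ρg = 805 × 9.81 / 1000 = 7.89705 kN/m³.
The centroid is at the centre, 0.385 m below the top of the plate, so the centroid depth is h_c = 4.07 + 0.385 = 4.455 m.
A = π(0.385)² = 0.465663 m².
Resultant F = γ·h_c·A = 7.89705 × 4.455 × 0.465663 = 16.3827 kN.
I_c = πr⁴/4 = π × 0.385⁴/4 = 0.0172557 m⁴.
Centre of pressure: y_p = y_c + I_c/(y_c·A) = 4.455 + 0.0172557/(4.455 × 0.465663) = 4.455 + 0.00831789 = 4.46332 m along the plane.
The resultant acts 0.385 + 0.00831789 = 0.393318 m (along the plate) below the hinge at the top edge, so the moment about the hinge is M = F × 0.393318 = 16.3827 × 0.393318 = 6.44361 kN·m.

M ≈ 6.444 kN·m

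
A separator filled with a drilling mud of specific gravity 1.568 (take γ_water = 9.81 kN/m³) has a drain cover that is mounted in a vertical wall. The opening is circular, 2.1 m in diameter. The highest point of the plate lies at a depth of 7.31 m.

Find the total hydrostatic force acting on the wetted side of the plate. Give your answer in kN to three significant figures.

γ = 1.568 × 9.81 = 15.38208 kN/m³.
The centroid is at the centre, 1.05 m below the top of the plate, so the centroid depth is h_c = 7.31 + 1.05 = 8.36 m.
A = π(1.05)² = 3.46361 m².
Resultant F = γ·h_c·A = 15.38208 × 8.36 × 3.46361 = 445.4 kN.

F ≈ 445 kN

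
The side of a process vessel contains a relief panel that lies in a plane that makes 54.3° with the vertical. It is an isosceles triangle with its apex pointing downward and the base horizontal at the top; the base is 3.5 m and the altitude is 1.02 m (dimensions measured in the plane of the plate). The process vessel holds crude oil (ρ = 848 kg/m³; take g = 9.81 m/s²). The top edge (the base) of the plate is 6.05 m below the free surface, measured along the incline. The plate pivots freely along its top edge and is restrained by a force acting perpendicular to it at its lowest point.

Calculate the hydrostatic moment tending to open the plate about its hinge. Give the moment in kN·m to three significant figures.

M ≈ 19.3 kN·m

γ = ρg = 848 × 9.81 / 1000 = 8.31888 kN/m³.
The plate makes 54.3° with the vertical, i.e. θ = 90° − 54.3° = 35.7° to the horizontal. Measuring y along the incline from the free-surface line, vertical depth h = y·sinθ with sinθ = 0.583541.
With the apex down, the centroid sits h/3 = 1.02/3 = 0.34 m below the base (the top edge), so y_c = 6.05 + 0.34 = 6.39 m and h_c = 6.39 × 0.583541 = 3.72883 m.
A = ½ × 3.5 × 1.02 = 1.785 m².
Resultant F = γ·h_c·A = 8.31888 × 3.72883 × 1.785 = 55.3701 kN.
I_c = b·h³/36 = 3.5 × 1.02³/36 = 0.103173 m⁴.
Centre of pressure: y_p = y_c + I_c/(y_c·A) = 6.39 + 0.103173/(6.39 × 1.785) = 6.39 + 0.00904538 = 6.39905 m along the plane.
The resultant acts 0.34 + 0.00904538 = 0.349045 m (along the plate) below the hinge at the top edge, so the moment about the hinge is M = F × 0.349045 = 55.3701 × 0.349045 = 19.3267 kN·m.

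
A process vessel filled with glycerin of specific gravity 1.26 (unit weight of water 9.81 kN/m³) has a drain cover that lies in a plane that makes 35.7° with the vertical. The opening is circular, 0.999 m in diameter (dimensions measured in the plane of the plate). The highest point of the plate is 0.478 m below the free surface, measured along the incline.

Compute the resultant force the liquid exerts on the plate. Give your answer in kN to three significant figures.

γ = 1.26 × 9.81 = 12.3606 kN/m³.
The plate makes 35.7° with the vertical, i.e. θ = 90° − 35.7° = 54.3° to the horizontal. Measuring y along the incline from the free-surface line, vertical depth h = y·sinθ with sinθ = 0.812084.
The centroid is at the centre, 0.4995 m below the top of the plate, so y_c = 0.478 + 0.4995 = 0.9775 m and h_c = 0.9775 × 0.812084 = 0.793812 m.
A = π(0.4995)² = 0.783828 m².
Resultant F = γ·h_c·A = 12.3606 × 0.793812 × 0.783828 = 7.69091 kN.

F ≈ 7.69 kN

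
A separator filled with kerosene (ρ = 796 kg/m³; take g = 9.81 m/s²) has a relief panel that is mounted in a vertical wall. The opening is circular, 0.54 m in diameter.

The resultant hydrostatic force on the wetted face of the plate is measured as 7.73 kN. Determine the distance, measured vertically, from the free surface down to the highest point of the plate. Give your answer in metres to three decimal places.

γ = ρg = 796 × 9.81 / 1000 = 7.80876 kN/m³.
A = π(0.27)² = 0.229022 m².
From F = γ·h_c·A, the centroid depth is h_c = 7.73/(7.80876 × 0.229022) = 4.32235 m.
The centroid is at the centre, 0.27 m below the top of the plate, so the highest point sits at h_top = 4.32235 − 0.27 = 4.05235 m below the surface.

d_top ≈ 4.052 m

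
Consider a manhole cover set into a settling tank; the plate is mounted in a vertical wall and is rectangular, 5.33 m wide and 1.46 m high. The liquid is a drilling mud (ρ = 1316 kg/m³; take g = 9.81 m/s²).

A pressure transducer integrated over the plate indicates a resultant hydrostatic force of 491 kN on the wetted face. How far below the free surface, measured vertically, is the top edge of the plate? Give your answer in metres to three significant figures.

d_top ≈ 4.16 m

γ = ρg = 1316 × 9.81 / 1000 = 12.90996 kN/m³.
A = 5.33 × 1.46 = 7.7818 m².
From F = γ·h_c·A, the centroid depth is h_c = 491/(12.90996 × 7.7818) = 4.88738 m.
The centroid lies 1.46/2 = 0.73 m below the top edge, so the top edge sits at h_top = 4.88738 − 0.73 = 4.15738 m below the surface.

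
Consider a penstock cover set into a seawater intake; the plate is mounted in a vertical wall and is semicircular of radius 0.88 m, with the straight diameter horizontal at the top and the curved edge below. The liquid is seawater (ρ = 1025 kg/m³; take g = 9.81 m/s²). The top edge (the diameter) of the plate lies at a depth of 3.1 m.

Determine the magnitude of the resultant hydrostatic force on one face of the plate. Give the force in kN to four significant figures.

F ≈ 42.49 kN

γ = ρg = 1025 × 9.81 / 1000 = 10.05525 kN/m³.
The centroid of a semicircle lies 4r/(3π) = 0.373484 m from the diameter, here below the top edge, so the centroid depth is h_c = 3.1 + 0.373484 = 3.47348 m.
A = πr²/2 = π × 0.88²/2 = 1.21642 m².
Resultant F = γ·h_c·A = 10.05525 × 3.47348 × 1.21642 = 42.4855 kN.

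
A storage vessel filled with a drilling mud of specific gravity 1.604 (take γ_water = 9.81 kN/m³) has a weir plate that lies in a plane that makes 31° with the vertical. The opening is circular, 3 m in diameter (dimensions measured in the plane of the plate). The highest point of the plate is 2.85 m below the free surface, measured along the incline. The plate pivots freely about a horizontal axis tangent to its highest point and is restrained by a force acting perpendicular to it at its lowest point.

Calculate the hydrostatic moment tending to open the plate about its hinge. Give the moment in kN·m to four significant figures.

M ≈ 675.7 kN·m

γ = 1.604 × 9.81 = 15.73524 kN/m³.
The plate makes 31° with the vertical, i.e. θ = 90° − 31° = 59° to the horizontal. Measuring y along the incline from the free-surface line, vertical depth h = y·sinθ with sinθ = 0.857167.
The centroid is at the centre, 1.5 m below the top of the plate, so y_c = 2.85 + 1.5 = 4.35 m and h_c = 4.35 × 0.857167 = 3.72868 m.
A = π(1.5)² = 7.06858 m².
Resultant F = γ·h_c·A = 15.73524 × 3.72868 × 7.06858 = 414.725 kN.
I_c = πr⁴/4 = π × 1.5⁴/4 = 3.97608 m⁴.
Centre of pressure: y_p = y_c + I_c/(y_c·A) = 4.35 + 3.97608/(4.35 × 7.06858) = 4.35 + 0.12931 = 4.47931 m along the plane.
The resultant acts 1.5 + 0.12931 = 1.62931 m (along the plate) below the hinge at the top edge, so the moment about the hinge is M = F × 1.62931 = 414.725 × 1.62931 = 675.716 kN·m.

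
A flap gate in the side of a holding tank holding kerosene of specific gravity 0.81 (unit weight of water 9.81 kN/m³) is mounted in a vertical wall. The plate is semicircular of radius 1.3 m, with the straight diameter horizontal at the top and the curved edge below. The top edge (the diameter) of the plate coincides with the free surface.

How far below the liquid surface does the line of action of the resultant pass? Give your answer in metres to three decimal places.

h_p = 0.766 m

γ = 0.81 × 9.81 = 7.9461 kN/m³.
The centroid of a semicircle lies 4r/(3π) = 0.551737 m from the diameter, here below the top edge, so the centroid depth is h_c = 0.551737 m.
A = πr²/2 = π × 1.3²/2 = 2.65465 m².
Resultant F = γ·h_c·A = 7.9461 × 0.551737 × 2.65465 = 11.6384 kN.
I_c = (π/8 − 8/(9π))·r⁴ = 0.109757 × 1.3⁴ = 0.313477 m⁴.
Centre of pressure: y_p = y_c + I_c/(y_c·A) = 0.551737 + 0.313477/(0.551737 × 2.65465) = 0.551737 + 0.214026 = 0.765763 m along the plane.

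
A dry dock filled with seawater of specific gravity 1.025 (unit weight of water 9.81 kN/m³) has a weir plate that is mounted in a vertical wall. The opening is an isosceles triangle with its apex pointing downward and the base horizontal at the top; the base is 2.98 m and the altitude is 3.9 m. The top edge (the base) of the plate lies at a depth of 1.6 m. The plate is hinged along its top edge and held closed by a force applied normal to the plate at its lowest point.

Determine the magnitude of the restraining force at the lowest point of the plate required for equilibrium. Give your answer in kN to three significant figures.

γ = 1.025 × 9.81 = 10.05525 kN/m³.
With the apex down, the centroid sits h/3 = 3.9/3 = 1.3 m below the base (the top edge), so the centroid depth is h_c = 1.6 + 1.3 = 2.9 m.
A = ½ × 2.98 × 3.9 = 5.811 m².
Resultant F = γ·h_c·A = 10.05525 × 2.9 × 5.811 = 169.45 kN.
I_c = b·h³/36 = 2.98 × 3.9³/36 = 4.91029 m⁴.
Centre of pressure: y_p = y_c + I_c/(y_c·A) = 2.9 + 4.91029/(2.9 × 5.811) = 2.9 + 0.291379 = 3.19138 m along the plane.
The resultant acts 1.3 + 0.291379 = 1.59138 m (along the plate) below the hinge at the top edge, so the moment about the hinge is M = F × 1.59138 = 169.45 × 1.59138 = 269.659 kN·m.
A normal force at the bottom, 3.9 m from the hinge, must supply this moment: P = 269.659/3.9 = 69.1433 kN.

P ≈ 69.1 kN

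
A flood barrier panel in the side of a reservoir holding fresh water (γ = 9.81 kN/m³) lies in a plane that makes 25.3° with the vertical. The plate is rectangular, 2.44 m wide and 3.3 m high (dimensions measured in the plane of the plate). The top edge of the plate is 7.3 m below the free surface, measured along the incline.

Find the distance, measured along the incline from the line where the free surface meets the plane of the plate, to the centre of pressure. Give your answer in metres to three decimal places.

y_p = 9.051 m

γ = 9.81 kN/m³.
The plate makes 25.3° with the vertical, i.e. θ = 90° − 25.3° = 64.7° to the horizontal. Measuring y along the incline from the free-surface line, vertical depth h = y·sinθ with sinθ = 0.904083.
The centroid lies 3.3/2 = 1.65 m below the top edge, so y_c = 7.3 + 1.65 = 8.95 m and h_c = 8.95 × 0.904083 = 8.09154 m.
A = 2.44 × 3.3 = 8.052 m².
Resultant F = γ·h_c·A = 9.81 × 8.09154 × 8.052 = 639.152 kN.
I_c = b·h³/12 = 2.44 × 3.3³/12 = 7.30719 m⁴.
Centre of pressure: y_p = y_c + I_c/(y_c·A) = 8.95 + 7.30719/(8.95 × 8.052) = 8.95 + 0.101397 = 9.0514 m along the plane.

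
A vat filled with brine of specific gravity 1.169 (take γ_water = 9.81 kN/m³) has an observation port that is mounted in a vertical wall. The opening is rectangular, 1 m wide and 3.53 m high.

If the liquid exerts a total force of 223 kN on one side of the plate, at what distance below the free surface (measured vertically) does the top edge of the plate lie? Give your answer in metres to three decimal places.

γ = 1.169 × 9.81 = 11.46789 kN/m³.
A = 1 × 3.53 = 3.53 m².
From F = γ·h_c·A, the centroid depth is h_c = 223/(11.46789 × 3.53) = 5.50867 m.
The centroid lies 3.53/2 = 1.765 m below the top edge, so the top edge sits at h_top = 5.50867 − 1.765 = 3.74367 m below the surface.

d_top ≈ 3.744 m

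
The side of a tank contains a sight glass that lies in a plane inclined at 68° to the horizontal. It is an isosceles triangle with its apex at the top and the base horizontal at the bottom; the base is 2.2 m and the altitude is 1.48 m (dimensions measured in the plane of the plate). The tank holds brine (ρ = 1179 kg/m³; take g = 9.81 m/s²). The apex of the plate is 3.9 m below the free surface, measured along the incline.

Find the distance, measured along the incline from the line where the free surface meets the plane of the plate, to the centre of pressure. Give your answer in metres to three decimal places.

γ = ρg = 1179 × 9.81 / 1000 = 11.56599 kN/m³.
Let θ = 68° be the plate's angle to the horizontal; measure y along the incline from where the plane meets the free surface. Vertical depth h = y·sinθ with sinθ = 0.927184.
With the apex up, the centroid sits 2h/3 = 2 × 1.48/3 = 0.986667 m below the apex, so y_c = 3.9 + 0.986667 = 4.88667 m and h_c = 4.88667 × 0.927184 = 4.53084 m.
A = ½ × 2.2 × 1.48 = 1.628 m².
Resultant F = γ·h_c·A = 11.56599 × 4.53084 × 1.628 = 85.3131 kN.
I_c = b·h³/36 = 2.2 × 1.48³/36 = 0.19811 m⁴.
Centre of pressure: y_p = y_c + I_c/(y_c·A) = 4.88667 + 0.19811/(4.88667 × 1.628) = 4.88667 + 0.0249023 = 4.91157 m along the plane.

y_p = 4.912 m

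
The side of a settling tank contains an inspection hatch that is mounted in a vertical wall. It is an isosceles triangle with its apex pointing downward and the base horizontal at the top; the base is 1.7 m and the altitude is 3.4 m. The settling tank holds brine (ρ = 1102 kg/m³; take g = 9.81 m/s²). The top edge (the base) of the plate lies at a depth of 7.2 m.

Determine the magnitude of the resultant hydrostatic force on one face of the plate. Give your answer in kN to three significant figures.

F ≈ 260 kN

γ = ρg = 1102 × 9.81 / 1000 = 10.81062 kN/m³.
With the apex down, the centroid sits h/3 = 3.4/3 = 1.13333 m below the base (the top edge), so the centroid depth is h_c = 7.2 + 1.13333 = 8.33333 m.
A = ½ × 1.7 × 3.4 = 2.89 m².
Resultant F = γ·h_c·A = 10.81062 × 8.33333 × 2.89 = 260.356 kN.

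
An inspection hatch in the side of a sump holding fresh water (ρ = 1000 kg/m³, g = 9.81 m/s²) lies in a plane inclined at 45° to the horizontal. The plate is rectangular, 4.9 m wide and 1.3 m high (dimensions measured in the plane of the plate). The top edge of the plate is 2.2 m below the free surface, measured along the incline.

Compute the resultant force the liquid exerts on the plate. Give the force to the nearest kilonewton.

F ≈ 126 kN

γ = ρg = 1000 × 9.81 = 9810 N/m³ = 9.81 kN/m³.
Let θ = 45° be the plate's angle to the horizontal; measure y along the incline from where the plane meets the free surface. Vertical depth h = y·sinθ with sinθ = 0.707107.
The centroid lies 1.3/2 = 0.65 m below the top edge, so y_c = 2.2 + 0.65 = 2.85 m and h_c = 2.85 × 0.707107 = 2.01525 m.
A = 4.9 × 1.3 = 6.37 m².
Resultant F = γ·h_c·A = 9.81 × 2.01525 × 6.37 = 125.932 kN.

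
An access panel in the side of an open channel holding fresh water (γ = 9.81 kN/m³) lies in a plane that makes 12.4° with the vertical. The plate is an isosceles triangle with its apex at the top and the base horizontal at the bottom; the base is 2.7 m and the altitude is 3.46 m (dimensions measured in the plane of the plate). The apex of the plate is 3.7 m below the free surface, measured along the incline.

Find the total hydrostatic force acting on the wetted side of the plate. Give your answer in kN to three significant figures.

F ≈ 269 kN

γ = 9.81 kN/m³.
The plate makes 12.4° with the vertical, i.e. θ = 90° − 12.4° = 77.6° to the horizontal. Measuring y along the incline from the free-surface line, vertical depth h = y·sinθ with sinθ = 0.976672.
With the apex up, the centroid sits 2h/3 = 2 × 3.46/3 = 2.30667 m below the apex, so y_c = 3.7 + 2.30667 = 6.00667 m and h_c = 6.00667 × 0.976672 = 5.86655 m.
A = ½ × 2.7 × 3.46 = 4.671 m².
Resultant F = γ·h_c·A = 9.81 × 5.86655 × 4.671 = 268.82 kN.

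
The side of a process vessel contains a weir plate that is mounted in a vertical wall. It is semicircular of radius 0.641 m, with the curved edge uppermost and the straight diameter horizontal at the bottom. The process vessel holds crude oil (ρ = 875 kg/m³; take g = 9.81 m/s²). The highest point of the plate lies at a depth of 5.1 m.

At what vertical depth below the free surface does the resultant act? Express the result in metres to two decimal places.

γ = ρg = 875 × 9.81 / 1000 = 8.58375 kN/m³.
The centroid lies 4r/(3π) = 0.272049 m above the diameter, so r − 4r/(3π) = 0.641 − 0.272049 = 0.368951 m below the topmost point, so the centroid depth is h_c = 5.1 + 0.368951 = 5.46895 m.
A = πr²/2 = π × 0.641²/2 = 0.64541 m².
Resultant F = γ·h_c·A = 8.58375 × 5.46895 × 0.64541 = 30.2982 kN.
I_c = (π/8 − 8/(9π))·r⁴ = 0.109757 × 0.641⁴ = 0.0185295 m⁴.
Centre of pressure: y_p = y_c + I_c/(y_c·A) = 5.46895 + 0.0185295/(5.46895 × 0.64541) = 5.46895 + 0.00524957 = 5.4742 m along the plane.

h_p = 5.47 m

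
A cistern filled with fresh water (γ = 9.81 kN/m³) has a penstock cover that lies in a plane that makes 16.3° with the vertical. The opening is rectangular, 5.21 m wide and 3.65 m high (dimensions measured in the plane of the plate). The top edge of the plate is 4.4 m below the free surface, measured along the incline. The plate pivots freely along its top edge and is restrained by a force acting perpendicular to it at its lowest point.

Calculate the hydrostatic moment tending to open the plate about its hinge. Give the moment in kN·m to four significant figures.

M ≈ 2233 kN·m

γ = 9.81 kN/m³.
The plate makes 16.3° with the vertical, i.e. θ = 90° − 16.3° = 73.7° to the horizontal. Measuring y along the incline from the free-surface line, vertical depth h = y·sinθ with sinθ = 0.959805.
The centroid lies 3.65/2 = 1.825 m below the top edge, so y_c = 4.4 + 1.825 = 6.225 m and h_c = 6.225 × 0.959805 = 5.97479 m.
A = 5.21 × 3.65 = 19.0165 m².
Resultant F = γ·h_c·A = 9.81 × 5.97479 × 19.0165 = 1114.61 kN.
I_c = b·h³/12 = 5.21 × 3.65³/12 = 21.1123 m⁴.
Centre of pressure: y_p = y_c + I_c/(y_c·A) = 6.225 + 21.1123/(6.225 × 19.0165) = 6.225 + 0.178347 = 6.40335 m along the plane.
The resultant acts 1.825 + 0.178347 = 2.00335 m (along the plate) below the hinge at the top edge, so the moment about the hinge is M = F × 2.00335 = 1114.61 × 2.00335 = 2232.95 kN·m.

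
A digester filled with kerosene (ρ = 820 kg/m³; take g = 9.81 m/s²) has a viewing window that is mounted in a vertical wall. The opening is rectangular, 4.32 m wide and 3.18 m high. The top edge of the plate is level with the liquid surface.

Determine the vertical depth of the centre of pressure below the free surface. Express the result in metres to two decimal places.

h_p = 2.12 m

γ = ρg = 820 × 9.81 / 1000 = 8.0442 kN/m³.
The centroid lies 3.18/2 = 1.59 m below the top edge, so the centroid depth is h_c = 1.59 m.
A = 4.32 × 3.18 = 13.7376 m².
Resultant F = γ·h_c·A = 8.0442 × 1.59 × 13.7376 = 175.708 kN.
I_c = b·h³/12 = 4.32 × 3.18³/12 = 11.5767 m⁴.
Centre of pressure: y_p = y_c + I_c/(y_c·A) = 1.59 + 11.5767/(1.59 × 13.7376) = 1.59 + 0.530001 = 2.12 m along the plane.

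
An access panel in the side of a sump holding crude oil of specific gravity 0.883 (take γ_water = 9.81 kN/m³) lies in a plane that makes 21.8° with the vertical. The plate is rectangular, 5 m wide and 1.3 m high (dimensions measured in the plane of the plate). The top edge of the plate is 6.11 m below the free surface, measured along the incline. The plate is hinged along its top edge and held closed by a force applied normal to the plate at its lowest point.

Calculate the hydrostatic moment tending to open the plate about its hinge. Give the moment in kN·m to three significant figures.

M ≈ 237 kN·m

γ = 0.883 × 9.81 = 8.66223 kN/m³.
The plate makes 21.8° with the vertical, i.e. θ = 90° − 21.8° = 68.2° to the horizontal. Measuring y along the incline from the free-surface line, vertical depth h = y·sinθ with sinθ = 0.928486.
The centroid lies 1.3/2 = 0.65 m below the top edge, so y_c = 6.11 + 0.65 = 6.76 m and h_c = 6.76 × 0.928486 = 6.27657 m.
A = 5 × 1.3 = 6.5 m².
Resultant F = γ·h_c·A = 8.66223 × 6.27657 × 6.5 = 353.399 kN.
I_c = b·h³/12 = 5 × 1.3³/12 = 0.915417 m⁴.
Centre of pressure: y_p = y_c + I_c/(y_c·A) = 6.76 + 0.915417/(6.76 × 6.5) = 6.76 + 0.0208333 = 6.78083 m along the plane.
The resultant acts 0.65 + 0.0208333 = 0.670833 m (along the plate) below the hinge at the top edge, so the moment about the hinge is M = F × 0.670833 = 353.399 × 0.670833 = 237.072 kN·m.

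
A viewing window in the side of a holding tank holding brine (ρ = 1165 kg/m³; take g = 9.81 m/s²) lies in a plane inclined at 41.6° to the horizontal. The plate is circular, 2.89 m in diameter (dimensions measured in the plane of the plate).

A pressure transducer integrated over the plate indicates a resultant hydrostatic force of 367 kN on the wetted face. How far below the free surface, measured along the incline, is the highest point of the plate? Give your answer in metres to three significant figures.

y_top ≈ 5.93 m

γ = ρg = 1165 × 9.81 / 1000 = 11.42865 kN/m³.
A = π(1.445)² = 6.55972 m².
From F = γ·h_c·A, the centroid depth is h_c = 367/(11.42865 × 6.55972) = 4.89537 m.
Let θ = 41.6° be the plate's angle to the horizontal; measure y along the incline from where the plane meets the free surface. Vertical depth h = y·sinθ with sinθ = 0.663926.
Along the incline, y_c = h_c/sinθ = 4.89537/0.663926 = 7.37337 m.
The centroid is at the centre, 1.445 m below the top of the plate, so the highest point sits at y_top = 7.37337 − 1.445 = 5.92837 m along the incline.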